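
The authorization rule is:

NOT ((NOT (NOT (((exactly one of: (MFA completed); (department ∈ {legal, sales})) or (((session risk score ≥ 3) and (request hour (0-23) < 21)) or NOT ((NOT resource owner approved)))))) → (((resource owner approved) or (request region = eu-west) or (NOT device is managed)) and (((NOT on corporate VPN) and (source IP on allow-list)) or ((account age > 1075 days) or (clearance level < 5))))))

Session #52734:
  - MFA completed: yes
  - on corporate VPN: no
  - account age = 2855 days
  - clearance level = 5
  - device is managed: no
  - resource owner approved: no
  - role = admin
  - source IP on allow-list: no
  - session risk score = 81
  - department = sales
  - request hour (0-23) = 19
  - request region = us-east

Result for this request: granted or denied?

Denied

Atomic conditions:
  MFA completed: yes → true
  department ∈ {legal, sales}: sales is in the set → true
  session risk score ≥ 3: 81 ≥ 3 is true
  request hour (0-23) < 21: 19 < 21 is true
  NOT resource owner approved: no → true
  resource owner approved: no → false
  request region = eu-west: us-east == eu-west is false
  NOT device is managed: no → true
  NOT on corporate VPN: no → true
  source IP on allow-list: no → false
  account age > 1075 days: 2855 > 1075 is true
  clearance level < 5: 5 < 5 is false
Combine:
[1.1.1.1.1] exactly-one(true, true) = false
[1.1.1.1.2.1] true AND true = true
[1.1.1.1.2.2] NOT true = false
[1.1.1.1.2] true OR false = true
[1.1.1.1] false OR true = true
[1.1.1] NOT true = false
[1.1] NOT false = true
[1.2.1] false OR false OR true = true
[1.2.2.1] true AND false = false
[1.2.2.2] true OR false = true
[1.2.2] false OR true = true
[1.2] true AND true = true
[1] true → true = true
[root] NOT true = false
Overall: false → denied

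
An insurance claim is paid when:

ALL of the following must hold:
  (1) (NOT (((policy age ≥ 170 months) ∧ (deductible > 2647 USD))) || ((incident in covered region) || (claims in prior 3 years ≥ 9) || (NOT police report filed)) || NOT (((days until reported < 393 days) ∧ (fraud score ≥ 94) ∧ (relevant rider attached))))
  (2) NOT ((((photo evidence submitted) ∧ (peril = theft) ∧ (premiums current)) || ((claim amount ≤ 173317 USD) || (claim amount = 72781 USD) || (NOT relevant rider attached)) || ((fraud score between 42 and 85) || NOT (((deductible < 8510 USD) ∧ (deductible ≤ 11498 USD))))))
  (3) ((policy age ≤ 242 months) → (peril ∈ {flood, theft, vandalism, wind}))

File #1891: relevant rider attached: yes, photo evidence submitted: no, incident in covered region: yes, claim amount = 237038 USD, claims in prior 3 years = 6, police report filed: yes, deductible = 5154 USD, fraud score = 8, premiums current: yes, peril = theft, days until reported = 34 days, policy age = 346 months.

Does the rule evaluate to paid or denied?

Paid

Atomic conditions:
  policy age ≥ 170 months: 346 ≥ 170 is true
  deductible > 2647 USD: 5154 > 2647 is true
  incident in covered region: yes → true
  claims in prior 3 years ≥ 9: 6 ≥ 9 is false
  NOT police report filed: yes → false
  days until reported < 393 days: 34 < 393 is true
  fraud score ≥ 94: 8 ≥ 94 is false
  relevant rider attached: yes → true
  photo evidence submitted: no → false
  peril = theft: theft == theft is true
  premiums current: yes → true
  claim amount ≤ 173317 USD: 237038 ≤ 173317 is false
  claim amount = 72781 USD: 237038 == 72781 is false
  NOT relevant rider attached: yes → false
  fraud score between 42 and 85: 8 in [42, 85] is false
  deductible < 8510 USD: 5154 < 8510 is true
  deductible ≤ 11498 USD: 5154 ≤ 11498 is true
  policy age ≤ 242 months: 346 ≤ 242 is false
  peril ∈ {flood, theft, vandalism, wind}: theft is in the set → true
Combine:
[1.1.1] true AND true = true
[1.1] NOT true = false
[1.2] true OR false OR false = true
[1.3.1] true AND false AND true = false
[1.3] NOT false = true
[1] false OR true OR true = true
[2.1.1] false AND true AND true = false
[2.1.2] false OR false OR false = false
[2.1.3.2.1] true AND true = true
[2.1.3.2] NOT true = false
[2.1.3] false OR false = false
[2.1] false OR false OR false = false
[2] NOT false = true
[3] false → true (antecedent false ⇒ implication holds) = true
[root] true AND true AND true = true
Overall: true → paid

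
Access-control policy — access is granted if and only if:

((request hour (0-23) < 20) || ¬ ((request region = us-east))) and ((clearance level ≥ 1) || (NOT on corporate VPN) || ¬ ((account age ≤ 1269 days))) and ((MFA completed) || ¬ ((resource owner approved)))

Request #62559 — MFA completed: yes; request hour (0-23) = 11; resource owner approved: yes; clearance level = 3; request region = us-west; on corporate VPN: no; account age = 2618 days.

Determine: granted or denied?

Granted

Atomic conditions:
  request hour (0-23) < 20: 11 < 20 is true
  request region = us-east: us-west == us-east is false
  clearance level ≥ 1: 3 ≥ 1 is true
  NOT on corporate VPN: no → true
  account age ≤ 1269 days: 2618 ≤ 1269 is false
  MFA completed: yes → true
  resource owner approved: yes → true
Combine:
[1.2] NOT false = true
[1] true OR true = true
[2.3] NOT false = true
[2] true OR true OR true = true
[3.2] NOT true = false
[3] true OR false = true
[root] true AND true AND true = true
Overall: true → granted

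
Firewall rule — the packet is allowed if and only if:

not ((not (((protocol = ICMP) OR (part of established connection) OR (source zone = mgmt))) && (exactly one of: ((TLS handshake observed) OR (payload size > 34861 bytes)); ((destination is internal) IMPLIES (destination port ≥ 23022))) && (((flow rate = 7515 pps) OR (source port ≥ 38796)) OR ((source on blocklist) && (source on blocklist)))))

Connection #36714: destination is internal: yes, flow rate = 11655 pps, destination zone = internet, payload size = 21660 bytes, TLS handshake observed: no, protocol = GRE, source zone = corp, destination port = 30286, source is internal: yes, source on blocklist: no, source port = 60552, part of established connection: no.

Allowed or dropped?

Atomic conditions:
  protocol = ICMP: GRE == ICMP is false
  part of established connection: no → false
  source zone = mgmt: corp == mgmt is false
  TLS handshake observed: no → false
  payload size > 34861 bytes: 21660 > 34861 is false
  destination is internal: yes → true
  destination port ≥ 23022: 30286 ≥ 23022 is true
  flow rate = 7515 pps: 11655 == 7515 is false
  source port ≥ 38796: 60552 ≥ 38796 is true
  source on blocklist: no → false
Combine:
[1.1.1] false OR false OR false = false
[1.1] NOT false = true
[1.2.1] false OR false = false
[1.2.2] true → true = true
[1.2] exactly-one(false, true) = true
[1.3.1] false OR true = true
[1.3.2] false AND false = false
[1.3] true OR false = true
[1] true AND true AND true = true
[root] NOT true = false
Overall: false → dropped

Dropped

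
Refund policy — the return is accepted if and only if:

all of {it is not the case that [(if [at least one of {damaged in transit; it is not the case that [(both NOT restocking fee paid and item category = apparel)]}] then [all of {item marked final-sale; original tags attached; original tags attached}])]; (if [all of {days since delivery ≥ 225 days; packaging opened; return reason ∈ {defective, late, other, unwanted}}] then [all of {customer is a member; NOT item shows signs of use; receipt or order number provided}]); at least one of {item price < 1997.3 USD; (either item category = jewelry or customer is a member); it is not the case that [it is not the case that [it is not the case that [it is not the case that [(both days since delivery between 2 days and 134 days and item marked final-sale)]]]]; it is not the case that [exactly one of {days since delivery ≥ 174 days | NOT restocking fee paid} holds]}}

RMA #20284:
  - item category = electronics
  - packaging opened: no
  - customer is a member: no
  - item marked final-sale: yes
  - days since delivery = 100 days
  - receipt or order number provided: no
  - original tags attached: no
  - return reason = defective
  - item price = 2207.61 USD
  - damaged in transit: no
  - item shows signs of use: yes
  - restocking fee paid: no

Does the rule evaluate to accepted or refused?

Accepted

Atomic conditions:
  damaged in transit: no → false
  NOT restocking fee paid: no → true
  item category = apparel: electronics == apparel is false
  item marked final-sale: yes → true
  original tags attached: no → false
  days since delivery ≥ 225 days: 100 ≥ 225 is false
  packaging opened: no → false
  return reason ∈ {defective, late, other, unwanted}: defective is in the set → true
  customer is a member: no → false
  NOT item shows signs of use: yes → false
  receipt or order number provided: no → false
  item price < 1997.3 USD: 2207.61 < 1997.3 is false
  item category = jewelry: electronics == jewelry is false
  days since delivery between 2 days and 134 days: 100 in [2, 134] is true
  days since delivery ≥ 174 days: 100 ≥ 174 is false
Combine:
[1.1.1.2.1] true AND false = false
[1.1.1.2] NOT false = true
[1.1.1] false OR true = true
[1.1.2] true AND false AND false = false
[1.1] true → false = false
[1] NOT false = true
[2.1] false AND false AND true = false
[2.2] false AND false AND false = false
[2] false → false (antecedent false ⇒ implication holds) = true
[3.2] false OR false = false
[3.3.1.1.1.1] true AND true = true
[3.3.1.1.1] NOT true = false
[3.3.1.1] NOT false = true
[3.3.1] NOT true = false
[3.3] NOT false = true
[3.4.1] exactly-one(false, true) = true
[3.4] NOT true = false
[3] false OR false OR true OR false = true
[root] true AND true AND true = true
Overall: true → accepted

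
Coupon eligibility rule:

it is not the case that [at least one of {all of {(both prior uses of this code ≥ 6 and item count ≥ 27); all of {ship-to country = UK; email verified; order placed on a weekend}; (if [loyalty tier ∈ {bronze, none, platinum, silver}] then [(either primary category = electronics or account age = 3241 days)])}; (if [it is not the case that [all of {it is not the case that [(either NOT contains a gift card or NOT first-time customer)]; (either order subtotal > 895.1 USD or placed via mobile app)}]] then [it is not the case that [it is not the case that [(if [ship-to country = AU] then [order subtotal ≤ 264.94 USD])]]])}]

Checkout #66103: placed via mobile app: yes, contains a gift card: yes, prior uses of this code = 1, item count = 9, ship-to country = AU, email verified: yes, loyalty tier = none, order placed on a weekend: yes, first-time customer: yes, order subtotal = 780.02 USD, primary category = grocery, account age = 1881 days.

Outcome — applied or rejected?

Rejected

Atomic conditions:
  prior uses of this code ≥ 6: 1 ≥ 6 is false
  item count ≥ 27: 9 ≥ 27 is false
  ship-to country = UK: AU == UK is false
  email verified: yes → true
  order placed on a weekend: yes → true
  loyalty tier ∈ {bronze, none, platinum, silver}: none is in the set → true
  primary category = electronics: grocery == electronics is false
  account age = 3241 days: 1881 == 3241 is false
  NOT contains a gift card: yes → false
  NOT first-time customer: yes → false
  order subtotal > 895.1 USD: 780.02 > 895.1 is false
  placed via mobile app: yes → true
  ship-to country = AU: AU == AU is true
  order subtotal ≤ 264.94 USD: 780.02 ≤ 264.94 is false
Combine:
[1.1.1] false AND false = false
[1.1.2] false AND true AND true = false
[1.1.3.2] false OR false = false
[1.1.3] true → false = false
[1.1] false AND false AND false = false
[1.2.1.1.1.1] false OR false = false
[1.2.1.1.1] NOT false = true
[1.2.1.1.2] false OR true = true
[1.2.1.1] true AND true = true
[1.2.1] NOT true = false
[1.2.2.1.1] true → false = false
[1.2.2.1] NOT false = true
[1.2.2] NOT true = false
[1.2] false → false (antecedent false ⇒ implication holds) = true
[1] false OR true = true
[root] NOT true = false
Overall: false → rejected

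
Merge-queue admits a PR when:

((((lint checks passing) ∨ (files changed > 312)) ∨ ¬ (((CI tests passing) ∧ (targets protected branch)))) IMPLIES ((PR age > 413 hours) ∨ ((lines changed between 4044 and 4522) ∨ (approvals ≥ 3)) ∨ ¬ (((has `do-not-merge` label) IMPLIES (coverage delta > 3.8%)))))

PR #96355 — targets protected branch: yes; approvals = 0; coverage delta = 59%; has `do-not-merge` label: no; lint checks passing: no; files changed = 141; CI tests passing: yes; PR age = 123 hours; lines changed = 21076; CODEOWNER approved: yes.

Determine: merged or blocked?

Merged

Atomic conditions:
  lint checks passing: no → false
  files changed > 312: 141 > 312 is false
  CI tests passing: yes → true
  targets protected branch: yes → true
  PR age > 413 hours: 123 > 413 is false
  lines changed between 4044 and 4522: 21076 in [4044, 4522] is false
  approvals ≥ 3: 0 ≥ 3 is false
  has `do-not-merge` label: no → false
  coverage delta > 3.8%: 59 > 3.8 is true
Combine:
[1.1] false OR false = false
[1.2.1] true AND true = true
[1.2] NOT true = false
[1] false OR false = false
[2.2] false OR false = false
[2.3.1] false → true (antecedent false ⇒ implication holds) = true
[2.3] NOT true = false
[2] false OR false OR false = false
[root] false → false (antecedent false ⇒ implication holds) = true
Overall: true → merged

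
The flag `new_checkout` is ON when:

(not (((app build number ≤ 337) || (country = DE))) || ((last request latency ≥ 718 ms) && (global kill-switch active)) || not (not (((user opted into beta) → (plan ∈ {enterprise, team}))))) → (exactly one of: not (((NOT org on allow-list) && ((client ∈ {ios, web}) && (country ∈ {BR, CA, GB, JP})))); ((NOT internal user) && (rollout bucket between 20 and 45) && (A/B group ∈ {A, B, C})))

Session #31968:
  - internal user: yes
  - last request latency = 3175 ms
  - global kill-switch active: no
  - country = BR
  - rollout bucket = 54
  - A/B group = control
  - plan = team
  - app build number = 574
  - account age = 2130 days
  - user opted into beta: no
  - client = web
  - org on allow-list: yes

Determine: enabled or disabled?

Atomic conditions:
  app build number ≤ 337: 574 ≤ 337 is false
  country = DE: BR == DE is false
  last request latency ≥ 718 ms: 3175 ≥ 718 is true
  global kill-switch active: no → false
  user opted into beta: no → false
  plan ∈ {enterprise, team}: team is in the set → true
  NOT org on allow-list: yes → false
  client ∈ {ios, web}: web is in the set → true
  country ∈ {BR, CA, GB, JP}: BR is in the set → true
  NOT internal user: yes → false
  rollout bucket between 20 and 45: 54 in [20, 45] is false
  A/B group ∈ {A, B, C}: control is not in the set → false
Combine:
[1.1.1] false OR false = false
[1.1] NOT false = true
[1.2] true AND false = false
[1.3.1.1] false → true (antecedent false ⇒ implication holds) = true
[1.3.1] NOT true = false
[1.3] NOT false = true
[1] true OR false OR true = true
[2.1.1.2] true AND true = true
[2.1.1] false AND true = false
[2.1] NOT false = true
[2.2] false AND false AND false = false
[2] exactly-one(true, false) = true
[root] true → true = true
Overall: true → enabled

Enabled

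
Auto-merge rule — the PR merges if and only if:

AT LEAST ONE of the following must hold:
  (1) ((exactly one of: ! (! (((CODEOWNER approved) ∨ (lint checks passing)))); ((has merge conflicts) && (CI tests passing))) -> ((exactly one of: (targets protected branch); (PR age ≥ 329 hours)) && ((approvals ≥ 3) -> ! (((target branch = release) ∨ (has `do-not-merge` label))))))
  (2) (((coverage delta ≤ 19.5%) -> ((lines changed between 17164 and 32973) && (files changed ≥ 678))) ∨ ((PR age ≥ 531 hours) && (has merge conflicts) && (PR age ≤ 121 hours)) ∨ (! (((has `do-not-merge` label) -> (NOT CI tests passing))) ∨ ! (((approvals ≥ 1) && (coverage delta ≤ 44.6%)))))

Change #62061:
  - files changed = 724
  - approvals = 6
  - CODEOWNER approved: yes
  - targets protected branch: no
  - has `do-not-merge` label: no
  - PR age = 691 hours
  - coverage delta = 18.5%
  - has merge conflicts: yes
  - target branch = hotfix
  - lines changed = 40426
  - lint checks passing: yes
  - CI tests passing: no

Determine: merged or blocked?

Atomic conditions:
  CODEOWNER approved: yes → true
  lint checks passing: yes → true
  has merge conflicts: yes → true
  CI tests passing: no → false
  targets protected branch: no → false
  PR age ≥ 329 hours: 691 ≥ 329 is true
  approvals ≥ 3: 6 ≥ 3 is true
  target branch = release: hotfix == release is false
  has `do-not-merge` label: no → false
  coverage delta ≤ 19.5%: 18.5 ≤ 19.5 is true
  lines changed between 17164 and 32973: 40426 in [17164, 32973] is false
  files changed ≥ 678: 724 ≥ 678 is true
  PR age ≥ 531 hours: 691 ≥ 531 is true
  PR age ≤ 121 hours: 691 ≤ 121 is false
  NOT CI tests passing: no → true
  approvals ≥ 1: 6 ≥ 1 is true
  coverage delta ≤ 44.6%: 18.5 ≤ 44.6 is true
Combine:
[1.1.1.1.1] true OR true = true
[1.1.1.1] NOT true = false
[1.1.1] NOT false = true
[1.1.2] true AND false = false
[1.1] exactly-one(true, false) = true
[1.2.1] exactly-one(false, true) = true
[1.2.2.2.1] false OR false = false
[1.2.2.2] NOT false = true
[1.2.2] true → true = true
[1.2] true AND true = true
[1] true → true = true
[2.1.2] false AND true = false
[2.1] true → false = false
[2.2] true AND true AND false = false
[2.3.1.1] false → true (antecedent false ⇒ implication holds) = true
[2.3.1] NOT true = false
[2.3.2.1] true AND true = true
[2.3.2] NOT true = false
[2.3] false OR false = false
[2] false OR false OR false = false
[root] true OR false = true
Overall: true → merged

Merged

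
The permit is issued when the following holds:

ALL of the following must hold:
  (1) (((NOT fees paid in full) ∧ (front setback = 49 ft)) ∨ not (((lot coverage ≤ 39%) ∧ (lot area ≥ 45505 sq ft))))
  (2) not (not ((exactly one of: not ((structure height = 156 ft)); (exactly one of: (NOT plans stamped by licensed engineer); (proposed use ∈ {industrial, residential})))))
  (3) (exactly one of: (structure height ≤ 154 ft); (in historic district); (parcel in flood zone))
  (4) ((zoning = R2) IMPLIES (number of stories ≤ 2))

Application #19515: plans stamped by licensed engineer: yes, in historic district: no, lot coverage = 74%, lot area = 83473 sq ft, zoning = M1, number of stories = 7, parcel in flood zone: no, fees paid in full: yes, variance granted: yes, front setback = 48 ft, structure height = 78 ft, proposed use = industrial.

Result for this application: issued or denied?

Atomic conditions:
  NOT fees paid in full: yes → false
  front setback = 49 ft: 48 == 49 is false
  lot coverage ≤ 39%: 74 ≤ 39 is false
  lot area ≥ 45505 sq ft: 83473 ≥ 45505 is true
  structure height = 156 ft: 78 == 156 is false
  NOT plans stamped by licensed engineer: yes → false
  proposed use ∈ {industrial, residential}: industrial is in the set → true
  structure height ≤ 154 ft: 78 ≤ 154 is true
  in historic district: no → false
  parcel in flood zone: no → false
  zoning = R2: M1 == R2 is false
  number of stories ≤ 2: 7 ≤ 2 is false
Combine:
[1.1] false AND false = false
[1.2.1] false AND true = false
[1.2] NOT false = true
[1] false OR true = true
[2.1.1.1] NOT false = true
[2.1.1.2] exactly-one(false, true) = true
[2.1.1] exactly-one(true, true) = false
[2.1] NOT false = true
[2] NOT true = false
[3] exactly-one(true, false, false) = true
[4] false → false (antecedent false ⇒ implication holds) = true
[root] true AND false AND true AND true = false
Overall: false → denied

Denied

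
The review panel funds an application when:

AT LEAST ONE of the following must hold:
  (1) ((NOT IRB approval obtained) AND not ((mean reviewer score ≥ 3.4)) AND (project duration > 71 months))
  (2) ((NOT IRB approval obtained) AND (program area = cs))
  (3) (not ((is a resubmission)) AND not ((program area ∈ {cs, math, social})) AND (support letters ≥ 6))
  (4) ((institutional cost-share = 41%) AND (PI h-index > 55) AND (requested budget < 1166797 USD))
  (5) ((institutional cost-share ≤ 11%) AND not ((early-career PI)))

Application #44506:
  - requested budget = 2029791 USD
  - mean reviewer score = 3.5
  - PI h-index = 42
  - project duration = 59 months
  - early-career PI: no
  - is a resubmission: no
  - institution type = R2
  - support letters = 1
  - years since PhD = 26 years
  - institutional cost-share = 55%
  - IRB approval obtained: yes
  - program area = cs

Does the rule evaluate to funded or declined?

Atomic conditions:
  NOT IRB approval obtained: yes → false
  mean reviewer score ≥ 3.4: 3.5 ≥ 3.4 is true
  project duration > 71 months: 59 > 71 is false
  program area = cs: cs == cs is true
  is a resubmission: no → false
  program area ∈ {cs, math, social}: cs is in the set → true
  support letters ≥ 6: 1 ≥ 6 is false
  institutional cost-share = 41%: 55 == 41 is false
  PI h-index > 55: 42 > 55 is false
  requested budget < 1166797 USD: 2029791 < 1166797 is false
  institutional cost-share ≤ 11%: 55 ≤ 11 is false
  early-career PI: no → false
Combine:
[1.2] NOT true = false
[1] false AND false AND false = false
[2] false AND true = false
[3.1] NOT false = true
[3.2] NOT true = false
[3] true AND false AND false = false
[4] false AND false AND false = false
[5.2] NOT false = true
[5] false AND true = false
[root] false OR false OR false OR false OR false = false
Overall: false → declined

Declined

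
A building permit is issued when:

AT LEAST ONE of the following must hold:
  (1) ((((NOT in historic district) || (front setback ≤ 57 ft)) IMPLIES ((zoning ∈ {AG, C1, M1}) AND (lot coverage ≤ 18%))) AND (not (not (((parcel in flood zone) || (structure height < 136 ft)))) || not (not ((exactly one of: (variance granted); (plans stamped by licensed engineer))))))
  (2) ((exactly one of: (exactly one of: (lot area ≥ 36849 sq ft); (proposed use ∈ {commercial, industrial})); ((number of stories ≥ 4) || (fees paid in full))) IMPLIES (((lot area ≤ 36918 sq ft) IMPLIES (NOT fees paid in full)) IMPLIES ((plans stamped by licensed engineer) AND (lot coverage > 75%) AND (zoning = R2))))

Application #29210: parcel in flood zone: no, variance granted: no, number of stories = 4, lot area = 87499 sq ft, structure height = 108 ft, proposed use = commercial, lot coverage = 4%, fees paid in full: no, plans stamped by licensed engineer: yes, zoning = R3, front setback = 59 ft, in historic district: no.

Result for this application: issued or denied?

Atomic conditions:
  NOT in historic district: no → true
  front setback ≤ 57 ft: 59 ≤ 57 is false
  zoning ∈ {AG, C1, M1}: R3 is not in the set → false
  lot coverage ≤ 18%: 4 ≤ 18 is true
  parcel in flood zone: no → false
  structure height < 136 ft: 108 < 136 is true
  variance granted: no → false
  plans stamped by licensed engineer: yes → true
  lot area ≥ 36849 sq ft: 87499 ≥ 36849 is true
  proposed use ∈ {commercial, industrial}: commercial is in the set → true
  number of stories ≥ 4: 4 ≥ 4 is true
  fees paid in full: no → false
  lot area ≤ 36918 sq ft: 87499 ≤ 36918 is false
  NOT fees paid in full: no → true
  lot coverage > 75%: 4 > 75 is false
  zoning = R2: R3 == R2 is false
Combine:
[1.1.1] true OR false = true
[1.1.2] false AND true = false
[1.1] true → false = false
[1.2.1.1.1] false OR true = true
[1.2.1.1] NOT true = false
[1.2.1] NOT false = true
[1.2.2.1.1] exactly-one(false, true) = true
[1.2.2.1] NOT true = false
[1.2.2] NOT false = true
[1.2] true OR true = true
[1] false AND true = false
[2.1.1] exactly-one(true, true) = false
[2.1.2] true OR false = true
[2.1] exactly-one(false, true) = true
[2.2.1] false → true (antecedent false ⇒ implication holds) = true
[2.2.2] true AND false AND false = false
[2.2] true → false = false
[2] true → false = false
[root] false OR false = false
Overall: false → denied

Denied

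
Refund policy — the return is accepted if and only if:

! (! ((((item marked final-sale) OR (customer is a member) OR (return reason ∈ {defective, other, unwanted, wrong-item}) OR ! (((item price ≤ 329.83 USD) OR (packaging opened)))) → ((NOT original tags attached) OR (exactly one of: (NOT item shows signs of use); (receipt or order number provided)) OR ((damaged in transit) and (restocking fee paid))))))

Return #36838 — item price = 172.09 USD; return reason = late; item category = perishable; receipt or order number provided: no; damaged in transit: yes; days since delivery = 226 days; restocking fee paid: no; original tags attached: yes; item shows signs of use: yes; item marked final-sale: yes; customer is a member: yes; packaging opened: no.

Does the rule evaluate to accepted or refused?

Refused

Atomic conditions:
  item marked final-sale: yes → true
  customer is a member: yes → true
  return reason ∈ {defective, other, unwanted, wrong-item}: late is not in the set → false
  item price ≤ 329.83 USD: 172.09 ≤ 329.83 is true
  packaging opened: no → false
  NOT original tags attached: yes → false
  NOT item shows signs of use: yes → false
  receipt or order number provided: no → false
  damaged in transit: yes → true
  restocking fee paid: no → false
Combine:
[1.1.1.4.1] true OR false = true
[1.1.1.4] NOT true = false
[1.1.1] true OR true OR false OR false = true
[1.1.2.2] exactly-one(false, false) = false
[1.1.2.3] true AND false = false
[1.1.2] false OR false OR false = false
[1.1] true → false = false
[1] NOT false = true
[root] NOT true = false
Overall: false → refused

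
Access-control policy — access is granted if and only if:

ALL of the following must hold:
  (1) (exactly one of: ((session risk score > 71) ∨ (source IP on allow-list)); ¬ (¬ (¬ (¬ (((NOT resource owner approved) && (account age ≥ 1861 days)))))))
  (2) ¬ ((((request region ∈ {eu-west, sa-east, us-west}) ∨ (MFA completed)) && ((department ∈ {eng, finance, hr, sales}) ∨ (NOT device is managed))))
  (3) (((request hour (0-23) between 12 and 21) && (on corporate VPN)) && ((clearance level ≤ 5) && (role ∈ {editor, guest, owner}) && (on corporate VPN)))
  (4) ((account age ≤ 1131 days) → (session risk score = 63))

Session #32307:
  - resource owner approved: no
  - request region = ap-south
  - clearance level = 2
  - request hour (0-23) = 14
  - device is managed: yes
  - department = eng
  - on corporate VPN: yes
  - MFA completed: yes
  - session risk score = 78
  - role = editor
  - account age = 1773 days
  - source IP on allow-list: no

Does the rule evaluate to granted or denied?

Atomic conditions:
  session risk score > 71: 78 > 71 is true
  source IP on allow-list: no → false
  NOT resource owner approved: no → true
  account age ≥ 1861 days: 1773 ≥ 1861 is false
  request region ∈ {eu-west, sa-east, us-west}: ap-south is not in the set → false
  MFA completed: yes → true
  department ∈ {eng, finance, hr, sales}: eng is in the set → true
  NOT device is managed: yes → false
  request hour (0-23) between 12 and 21: 14 in [12, 21] is true
  on corporate VPN: yes → true
  clearance level ≤ 5: 2 ≤ 5 is true
  role ∈ {editor, guest, owner}: editor is in the set → true
  account age ≤ 1131 days: 1773 ≤ 1131 is false
  session risk score = 63: 78 == 63 is false
Combine:
[1.1] true OR false = true
[1.2.1.1.1.1] true AND false = false
[1.2.1.1.1] NOT false = true
[1.2.1.1] NOT true = false
[1.2.1] NOT false = true
[1.2] NOT true = false
[1] exactly-one(true, false) = true
[2.1.1] false OR true = true
[2.1.2] true OR false = true
[2.1] true AND true = true
[2] NOT true = false
[3.1] true AND true = true
[3.2] true AND true AND true = true
[3] true AND true = true
[4] false → false (antecedent false ⇒ implication holds) = true
[root] true AND false AND true AND true = false
Overall: false → denied

Denied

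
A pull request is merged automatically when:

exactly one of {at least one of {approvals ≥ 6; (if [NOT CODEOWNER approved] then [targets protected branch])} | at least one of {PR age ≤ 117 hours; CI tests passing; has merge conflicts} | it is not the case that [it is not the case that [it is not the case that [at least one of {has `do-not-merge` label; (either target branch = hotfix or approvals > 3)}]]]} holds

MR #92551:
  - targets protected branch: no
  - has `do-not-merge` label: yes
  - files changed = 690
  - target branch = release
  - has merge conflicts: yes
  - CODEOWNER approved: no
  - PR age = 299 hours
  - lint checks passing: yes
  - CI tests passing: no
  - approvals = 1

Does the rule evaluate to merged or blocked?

Atomic conditions:
  approvals ≥ 6: 1 ≥ 6 is false
  NOT CODEOWNER approved: no → true
  targets protected branch: no → false
  PR age ≤ 117 hours: 299 ≤ 117 is false
  CI tests passing: no → false
  has merge conflicts: yes → true
  has `do-not-merge` label: yes → true
  target branch = hotfix: release == hotfix is false
  approvals > 3: 1 > 3 is false
Combine:
[1.2] true → false = false
[1] false OR false = false
[2] false OR false OR true = true
[3.1.1.1.2] false OR false = false
[3.1.1.1] true OR false = true
[3.1.1] NOT true = false
[3.1] NOT false = true
[3] NOT true = false
[root] exactly-one(false, true, false) = true
Overall: true → merged

Merged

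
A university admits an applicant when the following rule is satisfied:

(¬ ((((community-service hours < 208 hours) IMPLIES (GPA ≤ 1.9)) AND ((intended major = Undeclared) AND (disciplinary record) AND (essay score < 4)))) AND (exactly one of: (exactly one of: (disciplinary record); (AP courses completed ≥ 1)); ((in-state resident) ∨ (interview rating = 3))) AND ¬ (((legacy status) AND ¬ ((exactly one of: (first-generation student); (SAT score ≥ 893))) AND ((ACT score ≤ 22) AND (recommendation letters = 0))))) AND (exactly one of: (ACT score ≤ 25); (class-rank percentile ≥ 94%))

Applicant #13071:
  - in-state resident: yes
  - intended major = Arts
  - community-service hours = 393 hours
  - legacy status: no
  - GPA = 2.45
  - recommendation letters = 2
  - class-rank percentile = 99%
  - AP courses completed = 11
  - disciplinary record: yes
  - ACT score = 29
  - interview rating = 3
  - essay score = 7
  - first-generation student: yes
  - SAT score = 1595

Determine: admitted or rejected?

Atomic conditions:
  community-service hours < 208 hours: 393 < 208 is false
  GPA ≤ 1.9: 2.45 ≤ 1.9 is false
  intended major = Undeclared: Arts == Undeclared is false
  disciplinary record: yes → true
  essay score < 4: 7 < 4 is false
  AP courses completed ≥ 1: 11 ≥ 1 is true
  in-state resident: yes → true
  interview rating = 3: 3 == 3 is true
  legacy status: no → false
  first-generation student: yes → true
  SAT score ≥ 893: 1595 ≥ 893 is true
  ACT score ≤ 22: 29 ≤ 22 is false
  recommendation letters = 0: 2 == 0 is false
  ACT score ≤ 25: 29 ≤ 25 is false
  class-rank percentile ≥ 94%: 99 ≥ 94 is true
Combine:
[1.1.1.1] false → false (antecedent false ⇒ implication holds) = true
[1.1.1.2] false AND true AND false = false
[1.1.1] true AND false = false
[1.1] NOT false = true
[1.2.1] exactly-one(true, true) = false
[1.2.2] true OR true = true
[1.2] exactly-one(false, true) = true
[1.3.1.2.1] exactly-one(true, true) = false
[1.3.1.2] NOT false = true
[1.3.1.3] false AND false = false
[1.3.1] false AND true AND false = false
[1.3] NOT false = true
[1] true AND true AND true = true
[2] exactly-one(false, true) = true
[root] true AND true = true
Overall: true → admitted

Admitted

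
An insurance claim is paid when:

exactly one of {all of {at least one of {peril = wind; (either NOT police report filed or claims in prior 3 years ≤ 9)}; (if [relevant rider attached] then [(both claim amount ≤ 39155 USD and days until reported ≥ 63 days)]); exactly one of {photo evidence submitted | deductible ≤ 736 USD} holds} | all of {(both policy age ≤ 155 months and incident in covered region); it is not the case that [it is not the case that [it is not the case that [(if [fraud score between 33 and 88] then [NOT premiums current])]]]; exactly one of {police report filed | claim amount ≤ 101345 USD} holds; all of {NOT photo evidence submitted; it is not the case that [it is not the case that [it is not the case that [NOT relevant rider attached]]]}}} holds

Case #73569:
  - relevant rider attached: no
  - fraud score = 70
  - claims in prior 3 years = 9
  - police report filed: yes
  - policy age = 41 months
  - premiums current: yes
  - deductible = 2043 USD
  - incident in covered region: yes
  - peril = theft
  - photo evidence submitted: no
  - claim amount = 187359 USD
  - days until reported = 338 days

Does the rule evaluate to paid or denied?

Atomic conditions:
  peril = wind: theft == wind is false
  NOT police report filed: yes → false
  claims in prior 3 years ≤ 9: 9 ≤ 9 is true
  relevant rider attached: no → false
  claim amount ≤ 39155 USD: 187359 ≤ 39155 is false
  days until reported ≥ 63 days: 338 ≥ 63 is true
  photo evidence submitted: no → false
  deductible ≤ 736 USD: 2043 ≤ 736 is false
  policy age ≤ 155 months: 41 ≤ 155 is true
  incident in covered region: yes → true
  fraud score between 33 and 88: 70 in [33, 88] is true
  NOT premiums current: yes → false
  police report filed: yes → true
  claim amount ≤ 101345 USD: 187359 ≤ 101345 is false
  NOT photo evidence submitted: no → true
  NOT relevant rider attached: no → true
Combine:
[1.1.2] false OR true = true
[1.1] false OR true = true
[1.2.2] false AND true = false
[1.2] false → false (antecedent false ⇒ implication holds) = true
[1.3] exactly-one(false, false) = false
[1] true AND true AND false = false
[2.1] true AND true = true
[2.2.1.1.1] true → false = false
[2.2.1.1] NOT false = true
[2.2.1] NOT true = false
[2.2] NOT false = true
[2.3] exactly-one(true, false) = true
[2.4.2.1.1] NOT true = false
[2.4.2.1] NOT false = true
[2.4.2] NOT true = false
[2.4] true AND false = false
[2] true AND true AND true AND false = false
[root] exactly-one(false, false) = false
Overall: false → denied

Denied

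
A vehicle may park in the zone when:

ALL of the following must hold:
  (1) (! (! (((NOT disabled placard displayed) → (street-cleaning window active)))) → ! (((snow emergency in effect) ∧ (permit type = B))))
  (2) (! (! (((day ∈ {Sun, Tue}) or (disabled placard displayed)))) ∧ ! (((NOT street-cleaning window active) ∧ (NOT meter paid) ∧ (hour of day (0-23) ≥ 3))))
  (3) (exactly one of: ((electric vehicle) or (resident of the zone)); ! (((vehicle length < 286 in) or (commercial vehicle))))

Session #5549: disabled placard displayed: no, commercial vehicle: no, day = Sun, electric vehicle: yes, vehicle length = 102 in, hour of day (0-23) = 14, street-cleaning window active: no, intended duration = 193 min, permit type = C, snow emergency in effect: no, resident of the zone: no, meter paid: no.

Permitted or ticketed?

Atomic conditions:
  NOT disabled placard displayed: no → true
  street-cleaning window active: no → false
  snow emergency in effect: no → false
  permit type = B: C == B is false
  day ∈ {Sun, Tue}: Sun is in the set → true
  disabled placard displayed: no → false
  NOT street-cleaning window active: no → true
  NOT meter paid: no → true
  hour of day (0-23) ≥ 3: 14 ≥ 3 is true
  electric vehicle: yes → true
  resident of the zone: no → false
  vehicle length < 286 in: 102 < 286 is true
  commercial vehicle: no → false
Combine:
[1.1.1.1] true → false = false
[1.1.1] NOT false = true
[1.1] NOT true = false
[1.2.1] false AND false = false
[1.2] NOT false = true
[1] false → true (antecedent false ⇒ implication holds) = true
[2.1.1.1] true OR false = true
[2.1.1] NOT true = false
[2.1] NOT false = true
[2.2.1] true AND true AND true = true
[2.2] NOT true = false
[2] true AND false = false
[3.1] true OR false = true
[3.2.1] true OR false = true
[3.2] NOT true = false
[3] exactly-one(true, false) = true
[root] true AND false AND true = false
Overall: false → ticketed

Ticketed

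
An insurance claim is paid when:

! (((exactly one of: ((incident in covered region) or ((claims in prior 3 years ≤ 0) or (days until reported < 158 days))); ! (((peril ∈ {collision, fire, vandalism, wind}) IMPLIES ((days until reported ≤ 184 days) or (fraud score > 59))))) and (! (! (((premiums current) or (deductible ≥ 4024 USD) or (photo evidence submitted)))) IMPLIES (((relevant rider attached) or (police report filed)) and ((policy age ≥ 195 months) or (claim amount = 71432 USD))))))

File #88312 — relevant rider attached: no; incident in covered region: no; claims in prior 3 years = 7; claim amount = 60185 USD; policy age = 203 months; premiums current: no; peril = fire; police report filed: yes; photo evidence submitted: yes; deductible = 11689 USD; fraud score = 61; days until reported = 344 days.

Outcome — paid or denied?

Paid

Atomic conditions:
  incident in covered region: no → false
  claims in prior 3 years ≤ 0: 7 ≤ 0 is false
  days until reported < 158 days: 344 < 158 is false
  peril ∈ {collision, fire, vandalism, wind}: fire is in the set → true
  days until reported ≤ 184 days: 344 ≤ 184 is false
  fraud score > 59: 61 > 59 is true
  premiums current: no → false
  deductible ≥ 4024 USD: 11689 ≥ 4024 is true
  photo evidence submitted: yes → true
  relevant rider attached: no → false
  police report filed: yes → true
  policy age ≥ 195 months: 203 ≥ 195 is true
  claim amount = 71432 USD: 60185 == 71432 is false
Combine:
[1.1.1.2] false OR false = false
[1.1.1] false OR false = false
[1.1.2.1.2] false OR true = true
[1.1.2.1] true → true = true
[1.1.2] NOT true = false
[1.1] exactly-one(false, false) = false
[1.2.1.1.1] false OR true OR true = true
[1.2.1.1] NOT true = false
[1.2.1] NOT false = true
[1.2.2.1] false OR true = true
[1.2.2.2] true OR false = true
[1.2.2] true AND true = true
[1.2] true → true = true
[1] false AND true = false
[root] NOT false = true
Overall: true → paid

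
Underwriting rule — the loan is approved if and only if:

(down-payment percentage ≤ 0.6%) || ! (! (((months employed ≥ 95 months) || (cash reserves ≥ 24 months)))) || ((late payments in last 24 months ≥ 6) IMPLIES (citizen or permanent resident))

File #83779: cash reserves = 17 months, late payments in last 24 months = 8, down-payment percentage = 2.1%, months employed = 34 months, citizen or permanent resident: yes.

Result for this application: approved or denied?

Atomic conditions:
  down-payment percentage ≤ 0.6%: 2.1 ≤ 0.6 is false
  months employed ≥ 95 months: 34 ≥ 95 is false
  cash reserves ≥ 24 months: 17 ≥ 24 is false
  late payments in last 24 months ≥ 6: 8 ≥ 6 is true
  citizen or permanent resident: yes → true
Combine:
[2.1.1] false OR false = false
[2.1] NOT false = true
[2] NOT true = false
[3] true → true = true
[root] false OR false OR true = true
Overall: true → approved

Approved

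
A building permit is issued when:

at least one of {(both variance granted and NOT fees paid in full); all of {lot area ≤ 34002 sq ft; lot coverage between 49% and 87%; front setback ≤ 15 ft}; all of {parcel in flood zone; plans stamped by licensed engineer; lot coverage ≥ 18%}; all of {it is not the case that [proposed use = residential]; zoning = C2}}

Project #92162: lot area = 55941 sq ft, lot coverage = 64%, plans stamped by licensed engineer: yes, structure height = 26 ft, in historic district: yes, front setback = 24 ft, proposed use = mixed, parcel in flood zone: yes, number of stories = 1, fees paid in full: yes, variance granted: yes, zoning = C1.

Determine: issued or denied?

Issued

Atomic conditions:
  variance granted: yes → true
  NOT fees paid in full: yes → false
  lot area ≤ 34002 sq ft: 55941 ≤ 34002 is false
  lot coverage between 49% and 87%: 64 in [49, 87] is true
  front setback ≤ 15 ft: 24 ≤ 15 is false
  parcel in flood zone: yes → true
  plans stamped by licensed engineer: yes → true
  lot coverage ≥ 18%: 64 ≥ 18 is true
  proposed use = residential: mixed == residential is false
  zoning = C2: C1 == C2 is false
Combine:
[1] true AND false = false
[2] false AND true AND false = false
[3] true AND true AND true = true
[4.1] NOT false = true
[4] true AND false = false
[root] false OR false OR true OR false = true
Overall: true → issued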